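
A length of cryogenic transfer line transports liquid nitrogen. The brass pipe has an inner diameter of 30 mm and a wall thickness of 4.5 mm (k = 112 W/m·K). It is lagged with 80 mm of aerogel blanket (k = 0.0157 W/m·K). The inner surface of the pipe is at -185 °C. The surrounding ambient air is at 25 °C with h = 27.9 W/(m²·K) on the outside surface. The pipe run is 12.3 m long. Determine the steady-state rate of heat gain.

Radial resistances (cylindrical: R_cond = ln(r_o/r_i)/(2πkL), R_conv = 1/(h·2πrL)):
R_brass pipe wall = ln(19.5/15)/(2π×112×12.3) = 3.031×10^-5 K/W
R_aerogel blanket = ln(99.5/19.5)/(2π×0.0157×12.3) = 1.343 K/W
R_outer film = 1/(h_o·2πr_oL) = 1/(27.9×2π×0.0995×12.3) = 0.004661 K/W
R_total = 1.348 K/W
Q = ΔT/R_total = 210/1.348

Q ≈ 156 W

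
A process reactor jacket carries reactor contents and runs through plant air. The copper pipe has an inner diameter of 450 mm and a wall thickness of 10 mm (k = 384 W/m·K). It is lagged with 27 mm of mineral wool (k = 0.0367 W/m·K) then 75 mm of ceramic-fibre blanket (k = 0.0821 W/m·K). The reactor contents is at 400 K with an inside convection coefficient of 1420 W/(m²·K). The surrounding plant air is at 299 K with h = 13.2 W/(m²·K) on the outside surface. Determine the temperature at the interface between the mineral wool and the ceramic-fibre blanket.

T ≈ 352 K

Per-layer cylindrical resistances, series-summed:
R_inner film = 1/(h_i·2πr₁L) = 1/(1420×2π×0.225×1) = 4.981×10^-4 K/W
R_copper pipe wall = ln(235/225)/(2π×384×1) = 1.802×10^-5 K/W
R_mineral wool = ln(262/235)/(2π×0.0367×1) = 0.4716 K/W
R_ceramic-fibre blanket = ln(337/262)/(2π×0.0821×1) = 0.488 K/W
R_outer film = 1/(h_o·2πr_oL) = 1/(13.2×2π×0.337×1) = 0.03578 K/W
R_total = 0.996 K/W
Q = ΔT/R_total = 101/0.996
Q = 101 W/m
T_interface = T_inner − Q·ΣR(inner→interface) = 400 − 101×0.4722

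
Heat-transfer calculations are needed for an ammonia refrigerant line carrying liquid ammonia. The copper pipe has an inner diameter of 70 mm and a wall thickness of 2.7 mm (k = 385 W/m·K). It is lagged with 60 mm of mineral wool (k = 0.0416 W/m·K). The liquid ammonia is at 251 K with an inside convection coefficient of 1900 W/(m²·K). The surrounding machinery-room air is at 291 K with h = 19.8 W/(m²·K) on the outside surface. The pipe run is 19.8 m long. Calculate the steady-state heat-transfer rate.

Per-layer cylindrical resistances, series-summed:
R_inner film = 1/(h_i·2πr₁L) = 1/(1900×2π×0.035×19.8) = 1.209×10^-4 K/W
R_copper pipe wall = ln(37.7/35)/(2π×385×19.8) = 1.552×10^-6 K/W
R_mineral wool = ln(97.7/37.7)/(2π×0.0416×19.8) = 0.184 K/W
R_outer film = 1/(h_o·2πr_oL) = 1/(19.8×2π×0.0977×19.8) = 0.004155 K/W
R_total = 0.1883 K/W
Q = ΔT/R_total = 40/0.1883

Q ≈ 212 W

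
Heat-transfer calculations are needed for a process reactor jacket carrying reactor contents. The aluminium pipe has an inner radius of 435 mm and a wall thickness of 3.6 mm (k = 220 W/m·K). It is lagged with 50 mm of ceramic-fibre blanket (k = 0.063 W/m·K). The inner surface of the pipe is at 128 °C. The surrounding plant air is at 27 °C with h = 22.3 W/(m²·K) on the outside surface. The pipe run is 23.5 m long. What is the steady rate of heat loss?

For a radial system each layer contributes R = ln(r_out/r_in)/(2πkL); films add R = 1/(hA).
R_aluminium pipe wall = ln(438.6/435)/(2π×220×23.5) = 2.537×10^-7 K/W
R_ceramic-fibre blanket = ln(488.6/438.6)/(2π×0.063×23.5) = 0.01161 K/W
R_outer film = 1/(h_o·2πr_oL) = 1/(22.3×2π×0.4886×23.5) = 6.216×10^-4 K/W
R_total = 0.01223 K/W
Q = ΔT/R_total = 101/0.01223

Q ≈ 8260 W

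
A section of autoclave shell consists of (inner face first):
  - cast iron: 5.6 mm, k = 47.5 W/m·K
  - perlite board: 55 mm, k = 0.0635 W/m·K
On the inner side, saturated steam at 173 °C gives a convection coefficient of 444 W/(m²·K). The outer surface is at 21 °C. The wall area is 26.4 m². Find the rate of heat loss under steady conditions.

Model the wall as resistances in series:
R_inner film = 1/(h_i·A) = 1/(444×26.4) = 8.531×10^-5 K/W
R_cast iron = L/(kA) = 0.0056/(47.5×26.4) = 4.466×10^-6 K/W
R_perlite board = L/(kA) = 0.055/(0.0635×26.4) = 0.03281 K/W
R_total = 0.0329 K/W
Q = ΔT / R_total = 152 / 0.0329

Q ≈ 4620 W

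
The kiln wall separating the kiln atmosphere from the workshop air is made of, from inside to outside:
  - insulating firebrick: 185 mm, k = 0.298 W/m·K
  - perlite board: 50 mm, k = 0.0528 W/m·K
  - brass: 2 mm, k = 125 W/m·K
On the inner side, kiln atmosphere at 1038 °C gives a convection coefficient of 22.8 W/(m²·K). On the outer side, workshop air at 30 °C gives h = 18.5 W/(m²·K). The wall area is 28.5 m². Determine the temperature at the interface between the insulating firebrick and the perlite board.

Treating each layer as a thermal resistance in series:
R_inner film = 1/(h_i·A) = 1/(22.8×28.5) = 0.001539 K/W
R_insulating firebrick = L/(kA) = 0.185/(0.298×28.5) = 0.02178 K/W
R_perlite board = L/(kA) = 0.05/(0.0528×28.5) = 0.03323 K/W
R_brass = L/(kA) = 0.002/(125×28.5) = 5.614×10^-7 K/W
R_outer film = 1/(h_o·A) = 1/(18.5×28.5) = 0.001897 K/W
R_total = 0.05845 K/W;  Q = ΔT/R_total = 1008/0.05845 = 17250 W
T_interface = T_inner − Q·ΣR(inner→interface) = 1038 − 17200×0.02332

T ≈ 636 °C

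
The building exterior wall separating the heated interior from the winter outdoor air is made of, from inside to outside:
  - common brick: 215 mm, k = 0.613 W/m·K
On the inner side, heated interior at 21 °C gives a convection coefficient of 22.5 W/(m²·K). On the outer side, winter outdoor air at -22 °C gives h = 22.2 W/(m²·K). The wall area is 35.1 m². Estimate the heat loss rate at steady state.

Q ≈ 3430 W

Using the resistance-network approach (series):
R_inner film = 1/(h_i·A) = 1/(22.5×35.1) = 0.001266 K/W
R_common brick = L/(kA) = 0.215/(0.613×35.1) = 0.009992 K/W
R_outer film = 1/(h_o·A) = 1/(22.2×35.1) = 0.001283 K/W
R_total = 0.01254 K/W
Q = ΔT / R_total = 43 / 0.01254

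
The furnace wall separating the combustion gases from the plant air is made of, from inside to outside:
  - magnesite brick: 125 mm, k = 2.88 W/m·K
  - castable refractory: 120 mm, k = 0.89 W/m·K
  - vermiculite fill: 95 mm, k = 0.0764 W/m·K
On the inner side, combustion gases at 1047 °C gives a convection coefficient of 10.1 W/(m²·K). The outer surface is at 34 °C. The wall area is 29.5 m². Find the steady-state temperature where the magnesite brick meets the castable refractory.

T ≈ 952 °C

Thermal resistances in series:
R_inner film = 1/(h_i·A) = 1/(10.1×29.5) = 0.003356 K/W
R_magnesite brick = L/(kA) = 0.125/(2.88×29.5) = 0.001471 K/W
R_castable refractory = L/(kA) = 0.12/(0.89×29.5) = 0.004571 K/W
R_vermiculite fill = L/(kA) = 0.095/(0.0764×29.5) = 0.04215 K/W
R_total = 0.05155 K/W;  Q = ΔT/R_total = 1013/0.05155 = 19650 W
T_interface = T_inner − Q·ΣR(inner→interface) = 1047 − 19700×0.004828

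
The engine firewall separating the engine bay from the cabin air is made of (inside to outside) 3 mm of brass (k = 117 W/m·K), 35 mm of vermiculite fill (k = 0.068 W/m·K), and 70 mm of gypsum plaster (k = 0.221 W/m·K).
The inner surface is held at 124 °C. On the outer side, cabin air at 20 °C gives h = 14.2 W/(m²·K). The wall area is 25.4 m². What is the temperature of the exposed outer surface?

Treating each layer as a thermal resistance in series:
R_brass = L/(kA) = 0.003/(117×25.4) = 1.009×10^-6 K/W
R_vermiculite fill = L/(kA) = 0.035/(0.068×25.4) = 0.02026 K/W
R_gypsum plaster = L/(kA) = 0.07/(0.221×25.4) = 0.01247 K/W
R_outer film = 1/(h_o·A) = 1/(14.2×25.4) = 0.002773 K/W
R_total = 0.03551 K/W;  Q = ΔT/R_total = 104/0.03551 = 2929 W
T_interface = T_inner − Q·ΣR(inner→interface) = 124 − 2930×0.03274

T ≈ 28.1 °C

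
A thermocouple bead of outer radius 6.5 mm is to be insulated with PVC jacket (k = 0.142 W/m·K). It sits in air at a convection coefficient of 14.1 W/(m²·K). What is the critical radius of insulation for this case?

r_cr ≈ 20.1 mm

For a sphere r_cr = 2k/h = 2×0.142/14.1
r_cr = 20.1 mm; since the bare radius (6.5 mm) is below r_cr, adding a thin layer of insulation will *increase* heat loss.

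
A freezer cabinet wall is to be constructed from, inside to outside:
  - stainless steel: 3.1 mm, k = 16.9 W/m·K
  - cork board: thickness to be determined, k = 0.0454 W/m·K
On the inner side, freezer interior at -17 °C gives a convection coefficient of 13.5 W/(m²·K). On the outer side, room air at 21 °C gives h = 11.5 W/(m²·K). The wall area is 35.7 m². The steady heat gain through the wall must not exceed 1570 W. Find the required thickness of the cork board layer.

Using the resistance-network approach (series):
R_inner film = 1/(h_i·A) = 1/(13.5×35.7) = 0.002075 K/W
R_stainless steel = L/(kA) = 0.0031/(16.9×35.7) = 5.138×10^-6 K/W
R_outer film = 1/(h_o·A) = 1/(11.5×35.7) = 0.002436 K/W
Sum of the known resistances R_other = 0.004516 K/W
Required total resistance R_tot = ΔT/Q_allow = 38/1570 = 0.0242 K/W
R_cork board = R_tot − R_other = 0.01969 K/W
L = R·k·A = 0.01969×0.0454×35.7

L ≈ 31.9 mm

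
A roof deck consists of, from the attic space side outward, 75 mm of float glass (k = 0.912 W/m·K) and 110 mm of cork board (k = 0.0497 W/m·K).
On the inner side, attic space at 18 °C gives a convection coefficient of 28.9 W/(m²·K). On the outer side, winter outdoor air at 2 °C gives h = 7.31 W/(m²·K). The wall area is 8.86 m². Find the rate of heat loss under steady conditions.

Thermal resistances in series:
R_inner film = 1/(h_i·A) = 1/(28.9×8.86) = 0.003905 K/W
R_float glass = L/(kA) = 0.075/(0.912×8.86) = 0.009282 K/W
R_cork board = L/(kA) = 0.11/(0.0497×8.86) = 0.2498 K/W
R_outer film = 1/(h_o·A) = 1/(7.31×8.86) = 0.01544 K/W
R_total = 0.2784 K/W
Q = ΔT / R_total = 16 / 0.2784

Q ≈ 57.5 W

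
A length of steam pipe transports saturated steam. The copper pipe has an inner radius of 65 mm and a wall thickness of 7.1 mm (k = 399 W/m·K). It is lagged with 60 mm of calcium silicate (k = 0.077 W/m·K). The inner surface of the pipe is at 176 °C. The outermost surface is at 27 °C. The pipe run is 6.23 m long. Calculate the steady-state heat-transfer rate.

Q ≈ 742 W

Per-layer cylindrical resistances, series-summed:
R_copper pipe wall = ln(72.1/65)/(2π×399×6.23) = 6.637×10^-6 K/W
R_calcium silicate = ln(132.1/72.1)/(2π×0.077×6.23) = 0.2009 K/W
R_total = 0.2009 K/W
Q = ΔT/R_total = 149/0.2009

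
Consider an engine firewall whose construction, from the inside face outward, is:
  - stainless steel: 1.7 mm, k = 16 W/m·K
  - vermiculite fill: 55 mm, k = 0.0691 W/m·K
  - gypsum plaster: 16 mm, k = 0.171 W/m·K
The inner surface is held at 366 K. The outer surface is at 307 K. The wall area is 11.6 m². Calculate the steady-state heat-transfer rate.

Q ≈ 769 W

Model the wall as resistances in series:
R_stainless steel = L/(kA) = 0.0017/(16×11.6) = 9.159×10^-6 K/W
R_vermiculite fill = L/(kA) = 0.055/(0.0691×11.6) = 0.06862 K/W
R_gypsum plaster = L/(kA) = 0.016/(0.171×11.6) = 0.008066 K/W
R_total = 0.07669 K/W
Q = ΔT / R_total = 59 / 0.07669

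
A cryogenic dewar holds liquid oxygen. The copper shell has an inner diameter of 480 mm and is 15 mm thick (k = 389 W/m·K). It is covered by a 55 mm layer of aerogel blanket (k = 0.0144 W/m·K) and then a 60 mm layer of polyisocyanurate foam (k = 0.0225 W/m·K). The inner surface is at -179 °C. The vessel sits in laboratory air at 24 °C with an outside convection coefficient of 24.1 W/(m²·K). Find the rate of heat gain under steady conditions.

Q ≈ 35.5 W

Radial (spherical) resistances in series:
R_copper shell = (1/0.24 − 1/0.255)/(4π×389) = 5.014×10^-5 K/W
R_aerogel blanket = (1/0.255 − 1/0.31)/(4π×0.0144) = 3.845 K/W
R_polyisocyanurate foam = (1/0.31 − 1/0.37)/(4π×0.0225) = 1.85 K/W
R_outer film = 1/(h·4πr_o²) = 1/(24.1×4π×0.37²) = 0.02412 K/W
R_total = 5.719 K/W
Q = ΔT/R_total = 203/5.719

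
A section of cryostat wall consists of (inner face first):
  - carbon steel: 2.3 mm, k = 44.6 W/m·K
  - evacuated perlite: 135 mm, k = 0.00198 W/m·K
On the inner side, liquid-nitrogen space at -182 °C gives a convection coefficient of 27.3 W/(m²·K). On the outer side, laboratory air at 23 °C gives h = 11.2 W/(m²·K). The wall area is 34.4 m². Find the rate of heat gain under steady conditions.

Q ≈ 103 W

Model the wall as resistances in series:
R_inner film = 1/(h_i·A) = 1/(27.3×34.4) = 0.001065 K/W
R_carbon steel = L/(kA) = 0.0023/(44.6×34.4) = 1.499×10^-6 K/W
R_evacuated perlite = L/(kA) = 0.135/(0.00198×34.4) = 1.982 K/W
R_outer film = 1/(h_o·A) = 1/(11.2×34.4) = 0.002596 K/W
R_total = 1.986 K/W
Q = ΔT / R_total = 205 / 1.986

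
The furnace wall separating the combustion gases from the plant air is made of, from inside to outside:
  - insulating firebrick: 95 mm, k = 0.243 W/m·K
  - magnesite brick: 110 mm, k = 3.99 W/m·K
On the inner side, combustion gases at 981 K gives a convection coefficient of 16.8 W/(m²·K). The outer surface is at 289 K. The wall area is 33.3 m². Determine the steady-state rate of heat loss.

Model the wall as resistances in series:
R_inner film = 1/(h_i·A) = 1/(16.8×33.3) = 0.001788 K/W
R_insulating firebrick = L/(kA) = 0.095/(0.243×33.3) = 0.01174 K/W
R_magnesite brick = L/(kA) = 0.11/(3.99×33.3) = 8.279×10^-4 K/W
R_total = 0.01436 K/W
Q = ΔT / R_total = 692 / 0.01436

Q ≈ 48200 W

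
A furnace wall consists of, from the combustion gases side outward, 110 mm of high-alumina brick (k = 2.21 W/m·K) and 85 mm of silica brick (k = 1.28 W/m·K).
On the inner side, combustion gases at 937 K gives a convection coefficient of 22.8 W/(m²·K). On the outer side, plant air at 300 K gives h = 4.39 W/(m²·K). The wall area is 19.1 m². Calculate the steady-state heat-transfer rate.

Thermal resistances in series:
R_inner film = 1/(h_i·A) = 1/(22.8×19.1) = 0.002296 K/W
R_high-alumina brick = L/(kA) = 0.11/(2.21×19.1) = 0.002606 K/W
R_silica brick = L/(kA) = 0.085/(1.28×19.1) = 0.003477 K/W
R_outer film = 1/(h_o·A) = 1/(4.39×19.1) = 0.01193 K/W
R_total = 0.02031 K/W
Q = ΔT / R_total = 637 / 0.02031

Q ≈ 31400 W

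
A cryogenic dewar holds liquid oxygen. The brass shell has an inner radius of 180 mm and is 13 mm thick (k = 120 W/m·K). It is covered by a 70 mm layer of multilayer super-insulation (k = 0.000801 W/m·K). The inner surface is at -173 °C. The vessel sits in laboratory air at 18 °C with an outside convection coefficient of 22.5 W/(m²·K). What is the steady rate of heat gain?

For a spherical shell R = (1/r₁ − 1/r₂)/(4πk); film R = 1/(h·4πr²). In series:
R_brass shell = (1/0.18 − 1/0.193)/(4π×120) = 2.482×10^-4 K/W
R_multilayer super-insulation = (1/0.193 − 1/0.263)/(4π×0.000801) = 137 K/W
R_outer film = 1/(h·4πr_o²) = 1/(22.5×4π×0.263²) = 0.05113 K/W
R_total = 137.1 K/W
Q = ΔT/R_total = 191/137.1

Q ≈ 1.39 W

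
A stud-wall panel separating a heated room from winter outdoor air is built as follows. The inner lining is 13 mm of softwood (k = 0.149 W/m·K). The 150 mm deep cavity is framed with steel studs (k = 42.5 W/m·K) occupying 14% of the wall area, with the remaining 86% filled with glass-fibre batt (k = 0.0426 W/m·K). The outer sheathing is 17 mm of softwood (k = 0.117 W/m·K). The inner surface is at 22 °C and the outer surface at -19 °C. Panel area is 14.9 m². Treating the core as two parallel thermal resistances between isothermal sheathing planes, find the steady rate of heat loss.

Q ≈ 2370 W

Sheathing layers in series; stud and cavity paths in parallel between them.
R_inner = 0.013/(0.149×14.9) = 0.005856 K/W
R_stud  = 0.15/(42.5×0.14×14.9) = 0.001692 K/W
R_cav   = 0.15/(0.0426×0.86×14.9) = 0.2748 K/W
1/R_core = 1/R_stud + 1/R_cav → R_core = 0.001682 K/W
R_outer = 0.017/(0.117×14.9) = 0.009752 K/W
R_total = 0.01729 K/W
Q = ΔT/R_total = 41/0.01729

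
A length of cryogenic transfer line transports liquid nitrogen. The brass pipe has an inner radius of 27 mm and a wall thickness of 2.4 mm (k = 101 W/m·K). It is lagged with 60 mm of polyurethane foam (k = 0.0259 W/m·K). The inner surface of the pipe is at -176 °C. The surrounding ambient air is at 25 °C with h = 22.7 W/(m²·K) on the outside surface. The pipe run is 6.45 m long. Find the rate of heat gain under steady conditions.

Q ≈ 188 W

For a radial system each layer contributes R = ln(r_out/r_in)/(2πkL); films add R = 1/(hA).
R_brass pipe wall = ln(29.4/27)/(2π×101×6.45) = 2.08×10^-5 K/W
R_polyurethane foam = ln(89.4/29.4)/(2π×0.0259×6.45) = 1.06 K/W
R_outer film = 1/(h_o·2πr_oL) = 1/(22.7×2π×0.0894×6.45) = 0.01216 K/W
R_total = 1.072 K/W
Q = ΔT/R_total = 201/1.072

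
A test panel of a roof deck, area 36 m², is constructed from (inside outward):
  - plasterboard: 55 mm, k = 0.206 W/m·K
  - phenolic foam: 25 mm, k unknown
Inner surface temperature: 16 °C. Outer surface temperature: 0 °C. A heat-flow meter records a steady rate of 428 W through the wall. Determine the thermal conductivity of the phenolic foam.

Using the resistance-network approach (series):
R_plasterboard = L/(kA) = 0.055/(0.206×36) = 0.007416 K/W
Sum of known resistances R_other = 0.007416 K/W
Total R = ΔT/Q = 16/428 = 0.03738 K/W
R_phenolic foam = R_total − R_other = 0.02997 K/W
k = L/(R·A) = 0.025/(0.02997×36)

k ≈ 0.0232 W/(m·K)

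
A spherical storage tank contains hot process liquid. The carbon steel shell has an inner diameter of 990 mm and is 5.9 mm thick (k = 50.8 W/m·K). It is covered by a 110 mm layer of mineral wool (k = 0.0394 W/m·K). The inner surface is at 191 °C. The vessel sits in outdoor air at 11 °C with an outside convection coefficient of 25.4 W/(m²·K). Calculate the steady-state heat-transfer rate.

Each spherical layer contributes R = (1/r_i − 1/r_o)/(4πk):
R_carbon steel shell = (1/0.495 − 1/0.5009)/(4π×50.8) = 3.728×10^-5 K/W
R_mineral wool = (1/0.5009 − 1/0.6109)/(4π×0.0394) = 0.726 K/W
R_outer film = 1/(h·4πr_o²) = 1/(25.4×4π×0.6109²) = 0.008395 K/W
R_total = 0.7345 K/W
Q = ΔT/R_total = 180/0.7345

Q ≈ 245 W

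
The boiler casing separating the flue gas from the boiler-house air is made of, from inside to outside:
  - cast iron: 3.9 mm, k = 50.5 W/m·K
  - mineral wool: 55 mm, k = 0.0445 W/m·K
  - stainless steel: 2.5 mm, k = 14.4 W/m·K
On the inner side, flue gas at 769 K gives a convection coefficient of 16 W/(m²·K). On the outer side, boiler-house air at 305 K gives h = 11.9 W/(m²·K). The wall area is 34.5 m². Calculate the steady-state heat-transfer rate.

Q ≈ 11600 W

Series thermal resistances:
R_inner film = 1/(h_i·A) = 1/(16×34.5) = 0.001812 K/W
R_cast iron = L/(kA) = 0.0039/(50.5×34.5) = 2.238×10^-6 K/W
R_mineral wool = L/(kA) = 0.055/(0.0445×34.5) = 0.03582 K/W
R_stainless steel = L/(kA) = 0.0025/(14.4×34.5) = 5.032×10^-6 K/W
R_outer film = 1/(h_o·A) = 1/(11.9×34.5) = 0.002436 K/W
R_total = 0.04008 K/W
Q = ΔT / R_total = 464 / 0.04008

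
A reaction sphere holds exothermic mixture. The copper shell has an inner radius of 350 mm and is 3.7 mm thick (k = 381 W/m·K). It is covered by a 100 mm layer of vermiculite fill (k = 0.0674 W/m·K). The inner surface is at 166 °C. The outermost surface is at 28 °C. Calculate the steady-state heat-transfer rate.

Q ≈ 188 W

Spherical conduction: R = (1/r_in − 1/r_out)/(4πk) per layer; series-sum.
R_copper shell = (1/0.35 − 1/0.3537)/(4π×381) = 6.243×10^-6 K/W
R_vermiculite fill = (1/0.3537 − 1/0.4537)/(4π×0.0674) = 0.7357 K/W
R_total = 0.7357 K/W
Q = ΔT/R_total = 138/0.7357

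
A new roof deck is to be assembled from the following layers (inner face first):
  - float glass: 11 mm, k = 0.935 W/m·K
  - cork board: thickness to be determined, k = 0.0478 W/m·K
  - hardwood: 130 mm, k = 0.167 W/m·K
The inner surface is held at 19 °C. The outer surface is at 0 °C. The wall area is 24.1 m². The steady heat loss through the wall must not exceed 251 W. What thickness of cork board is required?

Model the wall as resistances in series:
R_float glass = L/(kA) = 0.011/(0.935×24.1) = 4.882×10^-4 K/W
R_hardwood = L/(kA) = 0.13/(0.167×24.1) = 0.0323 K/W
Sum of the known resistances R_other = 0.03279 K/W
Required total resistance R_tot = ΔT/Q_allow = 19/251 = 0.0757 K/W
R_cork board = R_tot − R_other = 0.04291 K/W
L = R·k·A = 0.04291×0.0478×24.1

L ≈ 49.4 mm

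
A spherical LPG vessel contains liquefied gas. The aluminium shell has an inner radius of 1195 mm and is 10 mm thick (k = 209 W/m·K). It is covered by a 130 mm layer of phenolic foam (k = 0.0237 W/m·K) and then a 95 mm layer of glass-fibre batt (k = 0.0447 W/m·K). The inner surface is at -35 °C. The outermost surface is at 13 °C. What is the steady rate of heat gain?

For a spherical shell R = (1/r₁ − 1/r₂)/(4πk); film R = 1/(h·4πr²). In series:
R_aluminium shell = (1/1.195 − 1/1.205)/(4π×209) = 2.644×10^-6 K/W
R_phenolic foam = (1/1.205 − 1/1.335)/(4π×0.0237) = 0.2713 K/W
R_glass-fibre batt = (1/1.335 − 1/1.43)/(4π×0.0447) = 0.08859 K/W
R_total = 0.3599 K/W
Q = ΔT/R_total = 48/0.3599

Q ≈ 133 W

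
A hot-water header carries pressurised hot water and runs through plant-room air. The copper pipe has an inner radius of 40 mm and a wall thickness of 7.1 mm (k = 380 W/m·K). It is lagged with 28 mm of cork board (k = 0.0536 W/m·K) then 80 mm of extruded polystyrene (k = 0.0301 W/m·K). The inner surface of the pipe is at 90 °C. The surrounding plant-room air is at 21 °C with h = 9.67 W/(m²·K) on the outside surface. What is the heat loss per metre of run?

Radial resistances (cylindrical: R_cond = ln(r_o/r_i)/(2πkL), R_conv = 1/(h·2πrL)):
R_copper pipe wall = ln(47.1/40)/(2π×380×1) = 6.843×10^-5 K/W
R_cork board = ln(75.1/47.1)/(2π×0.0536×1) = 1.385 K/W
R_extruded polystyrene = ln(155.1/75.1)/(2π×0.0301×1) = 3.835 K/W
R_outer film = 1/(h_o·2πr_oL) = 1/(9.67×2π×0.1551×1) = 0.1061 K/W
R_total = 5.326 K/W
Q = ΔT/R_total = 69/5.326

q′ ≈ 13 W/m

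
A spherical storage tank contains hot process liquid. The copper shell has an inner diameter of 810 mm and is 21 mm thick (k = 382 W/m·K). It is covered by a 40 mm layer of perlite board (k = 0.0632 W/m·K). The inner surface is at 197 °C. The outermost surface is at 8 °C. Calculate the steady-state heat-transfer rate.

Each spherical layer contributes R = (1/r_i − 1/r_o)/(4πk):
R_copper shell = (1/0.405 − 1/0.426)/(4π×382) = 2.536×10^-5 K/W
R_perlite board = (1/0.426 − 1/0.466)/(4π×0.0632) = 0.2537 K/W
R_total = 0.2537 K/W
Q = ΔT/R_total = 189/0.2537

Q ≈ 745 W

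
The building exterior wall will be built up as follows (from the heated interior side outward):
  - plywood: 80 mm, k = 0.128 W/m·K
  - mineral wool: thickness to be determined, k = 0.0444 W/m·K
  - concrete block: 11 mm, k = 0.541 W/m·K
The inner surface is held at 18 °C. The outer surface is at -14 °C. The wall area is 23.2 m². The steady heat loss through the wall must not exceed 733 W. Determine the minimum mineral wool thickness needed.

L ≈ 16.3 mm

Using the resistance-network approach (series):
R_plywood = L/(kA) = 0.08/(0.128×23.2) = 0.02694 K/W
R_concrete block = L/(kA) = 0.011/(0.541×23.2) = 8.764×10^-4 K/W
Sum of the known resistances R_other = 0.02782 K/W
Required total resistance R_tot = ΔT/Q_allow = 32/733 = 0.04366 K/W
R_mineral wool = R_tot − R_other = 0.01584 K/W
L = R·k·A = 0.01584×0.0444×23.2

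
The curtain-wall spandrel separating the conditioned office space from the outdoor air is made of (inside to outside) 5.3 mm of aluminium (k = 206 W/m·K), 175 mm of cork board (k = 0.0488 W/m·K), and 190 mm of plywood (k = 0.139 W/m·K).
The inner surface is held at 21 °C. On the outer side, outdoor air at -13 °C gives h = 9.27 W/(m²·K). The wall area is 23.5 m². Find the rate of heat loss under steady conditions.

Series thermal resistances:
R_aluminium = L/(kA) = 0.0053/(206×23.5) = 1.095×10^-6 K/W
R_cork board = L/(kA) = 0.175/(0.0488×23.5) = 0.1526 K/W
R_plywood = L/(kA) = 0.19/(0.139×23.5) = 0.05817 K/W
R_outer film = 1/(h_o·A) = 1/(9.27×23.5) = 0.00459 K/W
R_total = 0.2154 K/W
Q = ΔT / R_total = 34 / 0.2154

Q ≈ 158 W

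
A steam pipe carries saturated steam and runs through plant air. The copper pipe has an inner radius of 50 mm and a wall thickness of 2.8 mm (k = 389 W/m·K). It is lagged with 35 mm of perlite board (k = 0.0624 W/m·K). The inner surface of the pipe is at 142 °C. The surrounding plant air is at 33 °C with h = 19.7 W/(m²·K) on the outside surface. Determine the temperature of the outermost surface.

T ≈ 40.2 °C

Radial resistances (cylindrical: R_cond = ln(r_o/r_i)/(2πkL), R_conv = 1/(h·2πrL)):
R_copper pipe wall = ln(52.8/50)/(2π×389×1) = 2.229×10^-5 K/W
R_perlite board = ln(87.8/52.8)/(2π×0.0624×1) = 1.297 K/W
R_outer film = 1/(h_o·2πr_oL) = 1/(19.7×2π×0.0878×1) = 0.09202 K/W
R_total = 1.389 K/W
Q = ΔT/R_total = 109/1.389
Q = 78.5 W/m
T_interface = T_inner − Q·ΣR(inner→interface) = 142 − 78.5×1.297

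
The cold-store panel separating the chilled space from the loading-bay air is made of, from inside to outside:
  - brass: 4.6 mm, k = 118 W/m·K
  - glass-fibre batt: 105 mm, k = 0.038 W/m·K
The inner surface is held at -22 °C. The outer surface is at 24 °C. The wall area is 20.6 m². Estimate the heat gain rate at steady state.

Q ≈ 343 W

Using the resistance-network approach (series):
R_brass = L/(kA) = 0.0046/(118×20.6) = 1.892×10^-6 K/W
R_glass-fibre batt = L/(kA) = 0.105/(0.038×20.6) = 0.1341 K/W
R_total = 0.1341 K/W
Q = ΔT / R_total = 46 / 0.1341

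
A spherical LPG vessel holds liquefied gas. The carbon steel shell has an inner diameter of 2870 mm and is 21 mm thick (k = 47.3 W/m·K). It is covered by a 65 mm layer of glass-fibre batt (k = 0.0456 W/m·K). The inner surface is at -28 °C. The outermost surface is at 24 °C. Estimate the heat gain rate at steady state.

Spherical conduction: R = (1/r_in − 1/r_out)/(4πk) per layer; series-sum.
R_carbon steel shell = (1/1.435 − 1/1.456)/(4π×47.3) = 1.691×10^-5 K/W
R_glass-fibre batt = (1/1.456 − 1/1.521)/(4π×0.0456) = 0.05122 K/W
R_total = 0.05124 K/W
Q = ΔT/R_total = 52/0.05124

Q ≈ 1010 W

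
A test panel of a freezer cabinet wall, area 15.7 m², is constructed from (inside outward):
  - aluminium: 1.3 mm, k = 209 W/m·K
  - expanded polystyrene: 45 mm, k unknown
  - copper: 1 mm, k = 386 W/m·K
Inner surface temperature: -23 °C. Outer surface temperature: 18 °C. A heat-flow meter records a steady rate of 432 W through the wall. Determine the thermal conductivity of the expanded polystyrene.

k ≈ 0.0302 W/(m·K)

Using the resistance-network approach (series):
R_aluminium = L/(kA) = 0.0013/(209×15.7) = 3.962×10^-7 K/W
R_copper = L/(kA) = 0.001/(386×15.7) = 1.65×10^-7 K/W
Sum of known resistances R_other = 5.612×10^-7 K/W
Total R = ΔT/Q = 41/432 = 0.09491 K/W
R_expanded polystyrene = R_total − R_other = 0.09491 K/W
k = L/(R·A) = 0.045/(0.09491×15.7)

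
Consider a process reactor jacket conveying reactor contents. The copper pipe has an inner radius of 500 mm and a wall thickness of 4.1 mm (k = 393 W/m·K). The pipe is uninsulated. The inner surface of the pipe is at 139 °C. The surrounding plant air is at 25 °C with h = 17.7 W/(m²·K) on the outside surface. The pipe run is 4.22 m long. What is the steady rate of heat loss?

Treating each annulus and film as a series resistance:
R_copper pipe wall = ln(504.1/500)/(2π×393×4.22) = 7.837×10^-7 K/W
R_outer film = 1/(h_o·2πr_oL) = 1/(17.7×2π×0.5041×4.22) = 0.004227 K/W
R_total = 0.004228 K/W
Q = ΔT/R_total = 114/0.004228

Q ≈ 27000 W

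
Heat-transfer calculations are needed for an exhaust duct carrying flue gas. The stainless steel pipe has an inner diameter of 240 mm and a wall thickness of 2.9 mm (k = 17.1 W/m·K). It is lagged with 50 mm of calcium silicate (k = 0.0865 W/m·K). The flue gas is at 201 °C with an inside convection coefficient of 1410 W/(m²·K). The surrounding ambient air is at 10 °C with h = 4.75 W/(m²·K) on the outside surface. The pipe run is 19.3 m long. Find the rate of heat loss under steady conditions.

Q ≈ 4480 W

Cylindrical conduction, so R = ln(r₂/r₁)/(2πkL) per layer, in series:
R_inner film = 1/(h_i·2πr₁L) = 1/(1410×2π×0.12×19.3) = 4.874×10^-5 K/W
R_stainless steel pipe wall = ln(122.9/120)/(2π×17.1×19.3) = 1.152×10^-5 K/W
R_calcium silicate = ln(172.9/122.9)/(2π×0.0865×19.3) = 0.03254 K/W
R_outer film = 1/(h_o·2πr_oL) = 1/(4.75×2π×0.1729×19.3) = 0.01004 K/W
R_total = 0.04264 K/W
Q = ΔT/R_total = 191/0.04264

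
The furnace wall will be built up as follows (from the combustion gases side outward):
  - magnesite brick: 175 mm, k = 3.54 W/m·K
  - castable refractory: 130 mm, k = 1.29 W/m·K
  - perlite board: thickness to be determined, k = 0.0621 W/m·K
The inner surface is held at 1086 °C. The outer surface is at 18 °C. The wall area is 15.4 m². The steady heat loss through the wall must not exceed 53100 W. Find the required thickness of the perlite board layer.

L ≈ 9.91 mm

Using the resistance-network approach (series):
R_magnesite brick = L/(kA) = 0.175/(3.54×15.4) = 0.00321 K/W
R_castable refractory = L/(kA) = 0.13/(1.29×15.4) = 0.006544 K/W
Sum of the known resistances R_other = 0.009754 K/W
Required total resistance R_tot = ΔT/Q_allow = 1068/53100 = 0.02011 K/W
R_perlite board = R_tot − R_other = 0.01036 K/W
L = R·k·A = 0.01036×0.0621×15.4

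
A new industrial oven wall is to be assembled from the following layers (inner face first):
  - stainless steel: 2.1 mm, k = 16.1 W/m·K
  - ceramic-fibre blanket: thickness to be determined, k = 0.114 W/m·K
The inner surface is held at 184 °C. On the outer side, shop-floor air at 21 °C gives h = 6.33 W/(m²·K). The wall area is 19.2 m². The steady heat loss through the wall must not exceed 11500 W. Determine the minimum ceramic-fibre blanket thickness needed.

Treating each layer as a thermal resistance in series:
R_stainless steel = L/(kA) = 0.0021/(16.1×19.2) = 6.793×10^-6 K/W
R_outer film = 1/(h_o·A) = 1/(6.33×19.2) = 0.008228 K/W
Sum of the known resistances R_other = 0.008235 K/W
Required total resistance R_tot = ΔT/Q_allow = 163/11500 = 0.01417 K/W
R_ceramic-fibre blanket = R_tot − R_other = 0.005939 K/W
L = R·k·A = 0.005939×0.114×19.2

L ≈ 13 mm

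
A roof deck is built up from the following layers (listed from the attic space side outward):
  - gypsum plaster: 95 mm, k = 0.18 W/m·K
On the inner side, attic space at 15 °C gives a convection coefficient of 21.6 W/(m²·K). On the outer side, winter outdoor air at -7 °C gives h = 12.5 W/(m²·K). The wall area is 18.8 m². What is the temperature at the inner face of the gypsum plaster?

Using the resistance-network approach (series):
R_inner film = 1/(h_i·A) = 1/(21.6×18.8) = 0.002463 K/W
R_gypsum plaster = L/(kA) = 0.095/(0.18×18.8) = 0.02807 K/W
R_outer film = 1/(h_o·A) = 1/(12.5×18.8) = 0.004255 K/W
R_total = 0.03479 K/W;  Q = ΔT/R_total = 22/0.03479 = 632.3 W
T_interface = T_inner − Q·ΣR(inner→interface) = 15 − 632×0.002463

T ≈ 13.4 °C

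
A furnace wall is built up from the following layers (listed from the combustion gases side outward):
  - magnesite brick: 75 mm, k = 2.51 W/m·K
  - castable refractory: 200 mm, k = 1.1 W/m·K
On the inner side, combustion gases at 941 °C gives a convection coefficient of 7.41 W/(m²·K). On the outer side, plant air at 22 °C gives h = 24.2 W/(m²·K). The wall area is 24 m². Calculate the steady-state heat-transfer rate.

Q ≈ 56800 W

Using the resistance-network approach (series):
R_inner film = 1/(h_i·A) = 1/(7.41×24) = 0.005623 K/W
R_magnesite brick = L/(kA) = 0.075/(2.51×24) = 0.001245 K/W
R_castable refractory = L/(kA) = 0.2/(1.1×24) = 0.007576 K/W
R_outer film = 1/(h_o·A) = 1/(24.2×24) = 0.001722 K/W
R_total = 0.01617 K/W
Q = ΔT / R_total = 919 / 0.01617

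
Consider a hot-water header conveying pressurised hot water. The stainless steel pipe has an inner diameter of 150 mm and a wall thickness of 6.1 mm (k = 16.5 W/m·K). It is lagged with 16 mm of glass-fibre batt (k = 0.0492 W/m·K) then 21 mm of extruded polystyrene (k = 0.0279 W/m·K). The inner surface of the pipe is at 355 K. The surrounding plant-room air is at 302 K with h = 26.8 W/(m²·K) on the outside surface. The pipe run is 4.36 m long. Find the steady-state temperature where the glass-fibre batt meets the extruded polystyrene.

T ≈ 337 K

Radial resistances (cylindrical: R_cond = ln(r_o/r_i)/(2πkL), R_conv = 1/(h·2πrL)):
R_stainless steel pipe wall = ln(81.1/75)/(2π×16.5×4.36) = 1.73×10^-4 K/W
R_glass-fibre batt = ln(97.1/81.1)/(2π×0.0492×4.36) = 0.1336 K/W
R_extruded polystyrene = ln(118.1/97.1)/(2π×0.0279×4.36) = 0.2562 K/W
R_outer film = 1/(h_o·2πr_oL) = 1/(26.8×2π×0.1181×4.36) = 0.01153 K/W
R_total = 0.4015 K/W
Q = ΔT/R_total = 53/0.4015
Q = 132 W
T_interface = T_inner − Q·ΣR(inner→interface) = 355 − 132×0.1338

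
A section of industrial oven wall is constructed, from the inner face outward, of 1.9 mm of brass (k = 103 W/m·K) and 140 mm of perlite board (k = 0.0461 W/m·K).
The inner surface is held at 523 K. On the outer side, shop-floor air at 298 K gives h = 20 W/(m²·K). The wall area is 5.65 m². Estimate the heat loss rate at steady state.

Q ≈ 412 W

Using the resistance-network approach (series):
R_brass = L/(kA) = 0.0019/(103×5.65) = 3.265×10^-6 K/W
R_perlite board = L/(kA) = 0.14/(0.0461×5.65) = 0.5375 K/W
R_outer film = 1/(h_o·A) = 1/(20×5.65) = 0.00885 K/W
R_total = 0.5464 K/W
Q = ΔT / R_total = 225 / 0.5464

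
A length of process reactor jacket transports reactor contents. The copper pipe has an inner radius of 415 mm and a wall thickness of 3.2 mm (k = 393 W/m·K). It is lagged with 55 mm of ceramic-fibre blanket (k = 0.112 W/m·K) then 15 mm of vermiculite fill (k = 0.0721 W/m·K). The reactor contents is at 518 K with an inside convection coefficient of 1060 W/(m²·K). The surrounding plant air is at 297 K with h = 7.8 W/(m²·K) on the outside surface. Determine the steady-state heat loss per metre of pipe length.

For a radial system each layer contributes R = ln(r_out/r_in)/(2πkL); films add R = 1/(hA).
R_inner film = 1/(h_i·2πr₁L) = 1/(1060×2π×0.415×1) = 3.618×10^-4 K/W
R_copper pipe wall = ln(418.2/415)/(2π×393×1) = 3.111×10^-6 K/W
R_ceramic-fibre blanket = ln(473.2/418.2)/(2π×0.112×1) = 0.1756 K/W
R_vermiculite fill = ln(488.2/473.2)/(2π×0.0721×1) = 0.06889 K/W
R_outer film = 1/(h_o·2πr_oL) = 1/(7.8×2π×0.4882×1) = 0.0418 K/W
R_total = 0.2866 K/W
Q = ΔT/R_total = 221/0.2866

q′ ≈ 771 W/m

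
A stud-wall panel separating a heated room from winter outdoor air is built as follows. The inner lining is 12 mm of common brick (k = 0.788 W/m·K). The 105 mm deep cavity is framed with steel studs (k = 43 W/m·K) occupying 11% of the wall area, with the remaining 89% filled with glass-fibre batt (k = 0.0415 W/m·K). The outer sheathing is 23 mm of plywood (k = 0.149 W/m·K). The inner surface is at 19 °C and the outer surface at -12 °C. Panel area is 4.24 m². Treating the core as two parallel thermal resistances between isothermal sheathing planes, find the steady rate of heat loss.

Q ≈ 686 W

Sheathing layers in series; stud and cavity paths in parallel between them.
R_inner = 0.012/(0.788×4.24) = 0.003592 K/W
R_stud  = 0.105/(43×0.11×4.24) = 0.005236 K/W
R_cav   = 0.105/(0.0415×0.89×4.24) = 0.6705 K/W
1/R_core = 1/R_stud + 1/R_cav → R_core = 0.005195 K/W
R_outer = 0.023/(0.149×4.24) = 0.03641 K/W
R_total = 0.04519 K/W
Q = ΔT/R_total = 31/0.04519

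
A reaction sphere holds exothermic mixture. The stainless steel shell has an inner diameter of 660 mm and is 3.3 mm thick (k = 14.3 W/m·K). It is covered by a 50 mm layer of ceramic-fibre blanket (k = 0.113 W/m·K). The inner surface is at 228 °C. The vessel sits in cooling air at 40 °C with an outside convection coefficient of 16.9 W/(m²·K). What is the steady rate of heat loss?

Q ≈ 611 W

Spherical conduction: R = (1/r_in − 1/r_out)/(4πk) per layer; series-sum.
R_stainless steel shell = (1/0.33 − 1/0.3333)/(4π×14.3) = 1.67×10^-4 K/W
R_ceramic-fibre blanket = (1/0.3333 − 1/0.3833)/(4π×0.113) = 0.2756 K/W
R_outer film = 1/(h·4πr_o²) = 1/(16.9×4π×0.3833²) = 0.03205 K/W
R_total = 0.3078 K/W
Q = ΔT/R_total = 188/0.3078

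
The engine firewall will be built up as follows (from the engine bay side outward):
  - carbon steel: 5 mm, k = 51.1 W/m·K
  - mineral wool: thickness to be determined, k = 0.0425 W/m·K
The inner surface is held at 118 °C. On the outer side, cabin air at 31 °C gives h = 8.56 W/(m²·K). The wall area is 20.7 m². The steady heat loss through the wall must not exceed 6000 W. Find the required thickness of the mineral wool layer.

Treating each layer as a thermal resistance in series:
R_carbon steel = L/(kA) = 0.005/(51.1×20.7) = 4.727×10^-6 K/W
R_outer film = 1/(h_o·A) = 1/(8.56×20.7) = 0.005644 K/W
Sum of the known resistances R_other = 0.005648 K/W
Required total resistance R_tot = ΔT/Q_allow = 87/6000 = 0.0145 K/W
R_mineral wool = R_tot − R_other = 0.008852 K/W
L = R·k·A = 0.008852×0.0425×20.7

L ≈ 7.79 mm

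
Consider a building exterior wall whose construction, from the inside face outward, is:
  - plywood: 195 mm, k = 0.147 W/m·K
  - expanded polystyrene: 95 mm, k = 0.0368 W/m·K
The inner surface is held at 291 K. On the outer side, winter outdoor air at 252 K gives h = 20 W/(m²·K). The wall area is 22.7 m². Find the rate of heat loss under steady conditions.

Treating each layer as a thermal resistance in series:
R_plywood = L/(kA) = 0.195/(0.147×22.7) = 0.05844 K/W
R_expanded polystyrene = L/(kA) = 0.095/(0.0368×22.7) = 0.1137 K/W
R_outer film = 1/(h_o·A) = 1/(20×22.7) = 0.002203 K/W
R_total = 0.1744 K/W
Q = ΔT / R_total = 39 / 0.1744

Q ≈ 224 W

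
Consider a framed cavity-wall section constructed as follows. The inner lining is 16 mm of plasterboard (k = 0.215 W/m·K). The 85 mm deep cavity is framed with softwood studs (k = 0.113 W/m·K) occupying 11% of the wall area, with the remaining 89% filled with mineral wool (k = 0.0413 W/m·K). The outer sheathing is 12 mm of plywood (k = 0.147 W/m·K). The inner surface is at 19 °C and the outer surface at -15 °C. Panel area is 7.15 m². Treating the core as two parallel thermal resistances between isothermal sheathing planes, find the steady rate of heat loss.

Q ≈ 129 W

Sheathing layers in series; stud and cavity paths in parallel between them.
R_inner = 0.016/(0.215×7.15) = 0.01041 K/W
R_stud  = 0.085/(0.113×0.11×7.15) = 0.9564 K/W
R_cav   = 0.085/(0.0413×0.89×7.15) = 0.3234 K/W
1/R_core = 1/R_stud + 1/R_cav → R_core = 0.2417 K/W
R_outer = 0.012/(0.147×7.15) = 0.01142 K/W
R_total = 0.2635 K/W
Q = ΔT/R_total = 34/0.2635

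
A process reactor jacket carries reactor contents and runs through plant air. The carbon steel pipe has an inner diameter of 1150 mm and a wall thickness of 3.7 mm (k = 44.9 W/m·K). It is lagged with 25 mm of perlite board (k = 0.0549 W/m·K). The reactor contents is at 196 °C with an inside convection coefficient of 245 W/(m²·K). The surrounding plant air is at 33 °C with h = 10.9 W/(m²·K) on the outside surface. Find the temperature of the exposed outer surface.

Per-layer cylindrical resistances, series-summed:
R_inner film = 1/(h_i·2πr₁L) = 1/(245×2π×0.575×1) = 0.00113 K/W
R_carbon steel pipe wall = ln(578.7/575)/(2π×44.9×1) = 2.274×10^-5 K/W
R_perlite board = ln(603.7/578.7)/(2π×0.0549×1) = 0.1226 K/W
R_outer film = 1/(h_o·2πr_oL) = 1/(10.9×2π×0.6037×1) = 0.02419 K/W
R_total = 0.1479 K/W
Q = ΔT/R_total = 163/0.1479
Q = 1100 W/m
T_interface = T_inner − Q·ΣR(inner→interface) = 196 − 1100×0.1238

T ≈ 59.6 °C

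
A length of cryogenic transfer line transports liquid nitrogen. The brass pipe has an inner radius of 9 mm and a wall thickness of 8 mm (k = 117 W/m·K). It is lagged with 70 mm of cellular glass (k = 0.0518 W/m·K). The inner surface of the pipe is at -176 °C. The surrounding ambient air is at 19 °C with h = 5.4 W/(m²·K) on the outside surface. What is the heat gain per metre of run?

Per-layer cylindrical resistances, series-summed:
R_brass pipe wall = ln(17/9)/(2π×117×1) = 8.651×10^-4 K/W
R_cellular glass = ln(87/17)/(2π×0.0518×1) = 5.016 K/W
R_outer film = 1/(h_o·2πr_oL) = 1/(5.4×2π×0.087×1) = 0.3388 K/W
R_total = 5.356 K/W
Q = ΔT/R_total = 195/5.356

q′ ≈ 36.4 W/m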